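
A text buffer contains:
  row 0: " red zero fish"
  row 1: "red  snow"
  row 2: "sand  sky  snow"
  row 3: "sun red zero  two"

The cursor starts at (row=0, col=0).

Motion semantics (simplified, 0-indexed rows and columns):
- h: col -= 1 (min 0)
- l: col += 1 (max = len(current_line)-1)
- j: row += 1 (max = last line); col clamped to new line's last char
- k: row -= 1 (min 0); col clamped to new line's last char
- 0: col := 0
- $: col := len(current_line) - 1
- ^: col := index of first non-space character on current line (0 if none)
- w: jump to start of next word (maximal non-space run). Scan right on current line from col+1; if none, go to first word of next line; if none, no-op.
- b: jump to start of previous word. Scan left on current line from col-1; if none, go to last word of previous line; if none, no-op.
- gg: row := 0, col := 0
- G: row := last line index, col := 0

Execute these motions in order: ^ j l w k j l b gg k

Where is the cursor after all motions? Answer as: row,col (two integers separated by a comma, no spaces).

Answer: 0,0

Derivation:
After 1 (^): row=0 col=1 char='r'
After 2 (j): row=1 col=1 char='e'
After 3 (l): row=1 col=2 char='d'
After 4 (w): row=1 col=5 char='s'
After 5 (k): row=0 col=5 char='z'
After 6 (j): row=1 col=5 char='s'
After 7 (l): row=1 col=6 char='n'
After 8 (b): row=1 col=5 char='s'
After 9 (gg): row=0 col=0 char='_'
After 10 (k): row=0 col=0 char='_'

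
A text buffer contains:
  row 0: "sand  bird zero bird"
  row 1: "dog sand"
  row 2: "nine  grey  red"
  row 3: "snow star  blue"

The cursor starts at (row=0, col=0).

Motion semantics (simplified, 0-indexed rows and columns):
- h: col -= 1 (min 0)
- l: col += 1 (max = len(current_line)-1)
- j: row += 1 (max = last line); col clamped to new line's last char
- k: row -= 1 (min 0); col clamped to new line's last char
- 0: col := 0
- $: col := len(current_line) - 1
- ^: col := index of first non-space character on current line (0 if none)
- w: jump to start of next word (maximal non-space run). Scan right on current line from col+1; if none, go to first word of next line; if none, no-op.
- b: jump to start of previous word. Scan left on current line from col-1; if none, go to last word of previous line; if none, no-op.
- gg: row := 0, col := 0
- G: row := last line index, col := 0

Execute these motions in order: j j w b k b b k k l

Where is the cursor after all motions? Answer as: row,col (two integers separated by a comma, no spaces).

Answer: 0,12

Derivation:
After 1 (j): row=1 col=0 char='d'
After 2 (j): row=2 col=0 char='n'
After 3 (w): row=2 col=6 char='g'
After 4 (b): row=2 col=0 char='n'
After 5 (k): row=1 col=0 char='d'
After 6 (b): row=0 col=16 char='b'
After 7 (b): row=0 col=11 char='z'
After 8 (k): row=0 col=11 char='z'
After 9 (k): row=0 col=11 char='z'
After 10 (l): row=0 col=12 char='e'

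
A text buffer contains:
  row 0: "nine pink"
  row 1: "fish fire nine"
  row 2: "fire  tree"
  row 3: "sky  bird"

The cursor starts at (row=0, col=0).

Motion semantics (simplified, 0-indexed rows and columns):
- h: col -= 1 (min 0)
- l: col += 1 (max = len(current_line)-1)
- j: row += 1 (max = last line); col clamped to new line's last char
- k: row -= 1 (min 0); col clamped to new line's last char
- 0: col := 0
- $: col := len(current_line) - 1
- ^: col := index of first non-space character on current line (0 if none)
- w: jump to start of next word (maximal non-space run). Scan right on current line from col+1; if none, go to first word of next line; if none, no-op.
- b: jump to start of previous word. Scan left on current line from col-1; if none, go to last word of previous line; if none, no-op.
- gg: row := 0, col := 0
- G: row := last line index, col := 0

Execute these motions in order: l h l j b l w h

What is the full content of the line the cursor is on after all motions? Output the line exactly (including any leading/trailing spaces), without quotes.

After 1 (l): row=0 col=1 char='i'
After 2 (h): row=0 col=0 char='n'
After 3 (l): row=0 col=1 char='i'
After 4 (j): row=1 col=1 char='i'
After 5 (b): row=1 col=0 char='f'
After 6 (l): row=1 col=1 char='i'
After 7 (w): row=1 col=5 char='f'
After 8 (h): row=1 col=4 char='_'

Answer: fish fire nine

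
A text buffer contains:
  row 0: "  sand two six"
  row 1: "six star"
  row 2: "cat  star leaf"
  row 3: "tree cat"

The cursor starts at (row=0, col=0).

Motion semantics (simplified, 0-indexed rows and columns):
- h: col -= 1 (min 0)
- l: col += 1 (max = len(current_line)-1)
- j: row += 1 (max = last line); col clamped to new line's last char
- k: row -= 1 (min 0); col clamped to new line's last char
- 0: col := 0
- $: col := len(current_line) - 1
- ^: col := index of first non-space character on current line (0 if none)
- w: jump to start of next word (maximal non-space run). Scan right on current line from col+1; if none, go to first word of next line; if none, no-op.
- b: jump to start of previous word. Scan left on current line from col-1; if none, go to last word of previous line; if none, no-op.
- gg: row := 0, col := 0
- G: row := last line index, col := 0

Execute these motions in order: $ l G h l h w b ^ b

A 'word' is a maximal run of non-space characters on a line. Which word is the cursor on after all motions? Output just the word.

After 1 ($): row=0 col=13 char='x'
After 2 (l): row=0 col=13 char='x'
After 3 (G): row=3 col=0 char='t'
After 4 (h): row=3 col=0 char='t'
After 5 (l): row=3 col=1 char='r'
After 6 (h): row=3 col=0 char='t'
After 7 (w): row=3 col=5 char='c'
After 8 (b): row=3 col=0 char='t'
After 9 (^): row=3 col=0 char='t'
After 10 (b): row=2 col=10 char='l'

Answer: leaf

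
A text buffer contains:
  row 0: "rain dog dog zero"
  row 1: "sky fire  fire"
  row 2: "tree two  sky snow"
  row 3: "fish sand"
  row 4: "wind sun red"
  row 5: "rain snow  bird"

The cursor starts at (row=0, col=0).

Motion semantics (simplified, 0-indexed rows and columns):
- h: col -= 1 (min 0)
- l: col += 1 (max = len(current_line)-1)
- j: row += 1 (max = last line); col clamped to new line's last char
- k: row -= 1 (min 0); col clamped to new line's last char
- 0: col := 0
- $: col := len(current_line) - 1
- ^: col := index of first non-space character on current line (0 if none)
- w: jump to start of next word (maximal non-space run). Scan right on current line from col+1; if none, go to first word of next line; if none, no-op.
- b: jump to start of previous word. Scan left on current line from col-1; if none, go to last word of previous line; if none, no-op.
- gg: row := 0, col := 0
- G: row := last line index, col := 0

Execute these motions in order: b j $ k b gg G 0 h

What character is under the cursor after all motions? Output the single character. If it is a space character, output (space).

Answer: r

Derivation:
After 1 (b): row=0 col=0 char='r'
After 2 (j): row=1 col=0 char='s'
After 3 ($): row=1 col=13 char='e'
After 4 (k): row=0 col=13 char='z'
After 5 (b): row=0 col=9 char='d'
After 6 (gg): row=0 col=0 char='r'
After 7 (G): row=5 col=0 char='r'
After 8 (0): row=5 col=0 char='r'
After 9 (h): row=5 col=0 char='r'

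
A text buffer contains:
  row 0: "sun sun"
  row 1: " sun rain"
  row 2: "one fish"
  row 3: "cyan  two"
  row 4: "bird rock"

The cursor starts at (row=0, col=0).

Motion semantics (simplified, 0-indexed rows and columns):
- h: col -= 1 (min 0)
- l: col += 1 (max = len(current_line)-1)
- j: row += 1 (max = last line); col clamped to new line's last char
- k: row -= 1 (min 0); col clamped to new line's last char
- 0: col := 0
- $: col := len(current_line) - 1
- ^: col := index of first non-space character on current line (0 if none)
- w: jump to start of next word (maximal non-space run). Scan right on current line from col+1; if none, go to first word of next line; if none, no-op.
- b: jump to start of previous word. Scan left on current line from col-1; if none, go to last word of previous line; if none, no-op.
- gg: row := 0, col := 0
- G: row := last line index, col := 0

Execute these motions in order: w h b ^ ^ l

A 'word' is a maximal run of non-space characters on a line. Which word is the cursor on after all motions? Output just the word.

After 1 (w): row=0 col=4 char='s'
After 2 (h): row=0 col=3 char='_'
After 3 (b): row=0 col=0 char='s'
After 4 (^): row=0 col=0 char='s'
After 5 (^): row=0 col=0 char='s'
After 6 (l): row=0 col=1 char='u'

Answer: sun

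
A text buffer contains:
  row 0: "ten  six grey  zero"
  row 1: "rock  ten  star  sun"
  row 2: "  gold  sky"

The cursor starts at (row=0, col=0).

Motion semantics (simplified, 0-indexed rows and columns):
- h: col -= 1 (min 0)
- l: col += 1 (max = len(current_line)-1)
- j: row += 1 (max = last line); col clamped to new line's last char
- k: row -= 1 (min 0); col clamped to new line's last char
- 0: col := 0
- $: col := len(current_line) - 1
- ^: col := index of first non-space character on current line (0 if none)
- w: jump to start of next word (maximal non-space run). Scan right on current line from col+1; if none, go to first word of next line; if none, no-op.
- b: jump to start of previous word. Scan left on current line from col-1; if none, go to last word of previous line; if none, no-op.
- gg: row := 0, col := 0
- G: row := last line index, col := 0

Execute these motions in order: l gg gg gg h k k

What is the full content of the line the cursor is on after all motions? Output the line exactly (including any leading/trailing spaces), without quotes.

Answer: ten  six grey  zero

Derivation:
After 1 (l): row=0 col=1 char='e'
After 2 (gg): row=0 col=0 char='t'
After 3 (gg): row=0 col=0 char='t'
After 4 (gg): row=0 col=0 char='t'
After 5 (h): row=0 col=0 char='t'
After 6 (k): row=0 col=0 char='t'
After 7 (k): row=0 col=0 char='t'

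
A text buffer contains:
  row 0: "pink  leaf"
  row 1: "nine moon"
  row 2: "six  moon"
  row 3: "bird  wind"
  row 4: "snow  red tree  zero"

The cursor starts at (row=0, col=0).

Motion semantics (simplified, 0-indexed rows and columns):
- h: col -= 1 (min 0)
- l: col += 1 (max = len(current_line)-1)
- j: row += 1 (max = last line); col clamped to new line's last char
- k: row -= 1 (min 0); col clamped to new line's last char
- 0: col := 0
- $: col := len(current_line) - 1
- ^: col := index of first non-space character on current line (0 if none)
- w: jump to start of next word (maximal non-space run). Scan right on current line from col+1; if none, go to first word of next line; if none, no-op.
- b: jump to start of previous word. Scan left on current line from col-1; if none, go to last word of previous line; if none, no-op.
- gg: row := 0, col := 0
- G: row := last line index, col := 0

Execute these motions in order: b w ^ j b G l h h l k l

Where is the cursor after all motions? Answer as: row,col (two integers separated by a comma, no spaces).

Answer: 3,2

Derivation:
After 1 (b): row=0 col=0 char='p'
After 2 (w): row=0 col=6 char='l'
After 3 (^): row=0 col=0 char='p'
After 4 (j): row=1 col=0 char='n'
After 5 (b): row=0 col=6 char='l'
After 6 (G): row=4 col=0 char='s'
After 7 (l): row=4 col=1 char='n'
After 8 (h): row=4 col=0 char='s'
After 9 (h): row=4 col=0 char='s'
After 10 (l): row=4 col=1 char='n'
After 11 (k): row=3 col=1 char='i'
After 12 (l): row=3 col=2 char='r'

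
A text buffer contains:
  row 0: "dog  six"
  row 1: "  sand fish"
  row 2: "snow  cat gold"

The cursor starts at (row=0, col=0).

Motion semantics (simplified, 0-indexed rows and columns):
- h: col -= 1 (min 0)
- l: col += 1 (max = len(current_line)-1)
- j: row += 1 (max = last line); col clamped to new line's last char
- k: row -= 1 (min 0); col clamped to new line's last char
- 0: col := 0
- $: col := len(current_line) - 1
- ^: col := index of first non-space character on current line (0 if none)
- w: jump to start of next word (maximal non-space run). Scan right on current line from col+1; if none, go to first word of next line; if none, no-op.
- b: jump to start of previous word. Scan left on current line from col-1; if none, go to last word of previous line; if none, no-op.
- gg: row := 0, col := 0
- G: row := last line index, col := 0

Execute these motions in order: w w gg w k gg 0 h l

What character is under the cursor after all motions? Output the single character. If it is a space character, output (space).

After 1 (w): row=0 col=5 char='s'
After 2 (w): row=1 col=2 char='s'
After 3 (gg): row=0 col=0 char='d'
After 4 (w): row=0 col=5 char='s'
After 5 (k): row=0 col=5 char='s'
After 6 (gg): row=0 col=0 char='d'
After 7 (0): row=0 col=0 char='d'
After 8 (h): row=0 col=0 char='d'
After 9 (l): row=0 col=1 char='o'

Answer: o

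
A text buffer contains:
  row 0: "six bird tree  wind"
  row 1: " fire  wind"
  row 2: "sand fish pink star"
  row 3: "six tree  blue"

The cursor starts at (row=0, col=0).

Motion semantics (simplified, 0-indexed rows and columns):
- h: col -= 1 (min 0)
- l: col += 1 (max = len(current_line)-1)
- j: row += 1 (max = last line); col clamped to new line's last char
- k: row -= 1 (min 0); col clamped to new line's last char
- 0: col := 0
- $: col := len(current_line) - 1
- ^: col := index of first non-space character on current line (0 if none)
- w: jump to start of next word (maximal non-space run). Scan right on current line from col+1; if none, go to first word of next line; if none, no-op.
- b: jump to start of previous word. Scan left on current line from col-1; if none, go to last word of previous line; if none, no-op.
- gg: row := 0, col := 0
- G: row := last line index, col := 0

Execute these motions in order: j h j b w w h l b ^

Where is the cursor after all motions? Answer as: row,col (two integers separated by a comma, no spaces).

Answer: 2,0

Derivation:
After 1 (j): row=1 col=0 char='_'
After 2 (h): row=1 col=0 char='_'
After 3 (j): row=2 col=0 char='s'
After 4 (b): row=1 col=7 char='w'
After 5 (w): row=2 col=0 char='s'
After 6 (w): row=2 col=5 char='f'
After 7 (h): row=2 col=4 char='_'
After 8 (l): row=2 col=5 char='f'
After 9 (b): row=2 col=0 char='s'
After 10 (^): row=2 col=0 char='s'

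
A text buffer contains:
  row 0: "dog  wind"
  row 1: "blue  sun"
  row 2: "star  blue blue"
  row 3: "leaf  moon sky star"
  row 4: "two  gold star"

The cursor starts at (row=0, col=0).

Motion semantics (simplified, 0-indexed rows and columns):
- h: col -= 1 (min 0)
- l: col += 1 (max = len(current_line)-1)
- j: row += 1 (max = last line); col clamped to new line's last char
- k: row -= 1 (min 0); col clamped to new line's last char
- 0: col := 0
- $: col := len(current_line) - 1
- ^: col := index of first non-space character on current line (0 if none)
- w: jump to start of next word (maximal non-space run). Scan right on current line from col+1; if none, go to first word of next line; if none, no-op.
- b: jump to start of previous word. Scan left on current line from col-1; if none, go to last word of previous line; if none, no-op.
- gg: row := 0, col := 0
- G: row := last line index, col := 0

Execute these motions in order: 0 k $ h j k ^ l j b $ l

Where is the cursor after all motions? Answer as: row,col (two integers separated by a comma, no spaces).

Answer: 1,8

Derivation:
After 1 (0): row=0 col=0 char='d'
After 2 (k): row=0 col=0 char='d'
After 3 ($): row=0 col=8 char='d'
After 4 (h): row=0 col=7 char='n'
After 5 (j): row=1 col=7 char='u'
After 6 (k): row=0 col=7 char='n'
After 7 (^): row=0 col=0 char='d'
After 8 (l): row=0 col=1 char='o'
After 9 (j): row=1 col=1 char='l'
After 10 (b): row=1 col=0 char='b'
After 11 ($): row=1 col=8 char='n'
After 12 (l): row=1 col=8 char='n'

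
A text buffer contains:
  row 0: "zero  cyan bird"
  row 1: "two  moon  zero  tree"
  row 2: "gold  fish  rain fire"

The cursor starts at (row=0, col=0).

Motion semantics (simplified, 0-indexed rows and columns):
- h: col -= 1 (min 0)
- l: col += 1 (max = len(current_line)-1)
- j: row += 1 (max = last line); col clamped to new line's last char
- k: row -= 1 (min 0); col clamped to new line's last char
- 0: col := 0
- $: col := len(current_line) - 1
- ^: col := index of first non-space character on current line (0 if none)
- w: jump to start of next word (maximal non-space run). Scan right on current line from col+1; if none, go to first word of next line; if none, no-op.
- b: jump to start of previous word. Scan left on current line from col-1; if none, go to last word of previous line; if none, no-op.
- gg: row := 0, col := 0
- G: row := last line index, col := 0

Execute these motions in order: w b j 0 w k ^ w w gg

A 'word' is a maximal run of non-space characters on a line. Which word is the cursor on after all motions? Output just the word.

Answer: zero

Derivation:
After 1 (w): row=0 col=6 char='c'
After 2 (b): row=0 col=0 char='z'
After 3 (j): row=1 col=0 char='t'
After 4 (0): row=1 col=0 char='t'
After 5 (w): row=1 col=5 char='m'
After 6 (k): row=0 col=5 char='_'
After 7 (^): row=0 col=0 char='z'
After 8 (w): row=0 col=6 char='c'
After 9 (w): row=0 col=11 char='b'
After 10 (gg): row=0 col=0 char='z'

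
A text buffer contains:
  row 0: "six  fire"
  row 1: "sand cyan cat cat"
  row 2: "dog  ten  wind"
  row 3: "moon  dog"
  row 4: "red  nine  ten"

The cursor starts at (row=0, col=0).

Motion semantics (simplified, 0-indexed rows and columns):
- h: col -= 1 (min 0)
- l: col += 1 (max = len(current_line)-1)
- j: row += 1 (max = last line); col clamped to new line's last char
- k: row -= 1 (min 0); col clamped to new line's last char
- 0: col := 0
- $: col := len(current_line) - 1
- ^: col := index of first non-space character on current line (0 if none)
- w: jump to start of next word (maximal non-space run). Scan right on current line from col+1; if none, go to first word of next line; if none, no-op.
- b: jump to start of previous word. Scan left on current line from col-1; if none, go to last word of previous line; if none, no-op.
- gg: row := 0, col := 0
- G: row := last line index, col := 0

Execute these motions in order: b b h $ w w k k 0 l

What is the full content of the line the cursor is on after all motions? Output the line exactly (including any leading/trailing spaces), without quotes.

Answer: six  fire

Derivation:
After 1 (b): row=0 col=0 char='s'
After 2 (b): row=0 col=0 char='s'
After 3 (h): row=0 col=0 char='s'
After 4 ($): row=0 col=8 char='e'
After 5 (w): row=1 col=0 char='s'
After 6 (w): row=1 col=5 char='c'
After 7 (k): row=0 col=5 char='f'
After 8 (k): row=0 col=5 char='f'
After 9 (0): row=0 col=0 char='s'
After 10 (l): row=0 col=1 char='i'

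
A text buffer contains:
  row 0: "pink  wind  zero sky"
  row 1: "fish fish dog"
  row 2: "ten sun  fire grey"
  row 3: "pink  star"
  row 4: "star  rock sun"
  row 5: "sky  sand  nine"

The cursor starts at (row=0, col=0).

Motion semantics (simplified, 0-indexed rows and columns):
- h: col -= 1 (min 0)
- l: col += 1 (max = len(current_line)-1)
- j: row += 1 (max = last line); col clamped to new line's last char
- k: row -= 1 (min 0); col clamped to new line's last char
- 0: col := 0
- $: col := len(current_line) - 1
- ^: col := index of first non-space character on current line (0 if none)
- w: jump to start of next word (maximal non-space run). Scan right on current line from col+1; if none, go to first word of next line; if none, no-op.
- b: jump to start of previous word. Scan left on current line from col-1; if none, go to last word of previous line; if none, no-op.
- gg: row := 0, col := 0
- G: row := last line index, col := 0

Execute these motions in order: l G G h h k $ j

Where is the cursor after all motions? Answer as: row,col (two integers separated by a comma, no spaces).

Answer: 5,13

Derivation:
After 1 (l): row=0 col=1 char='i'
After 2 (G): row=5 col=0 char='s'
After 3 (G): row=5 col=0 char='s'
After 4 (h): row=5 col=0 char='s'
After 5 (h): row=5 col=0 char='s'
After 6 (k): row=4 col=0 char='s'
After 7 ($): row=4 col=13 char='n'
After 8 (j): row=5 col=13 char='n'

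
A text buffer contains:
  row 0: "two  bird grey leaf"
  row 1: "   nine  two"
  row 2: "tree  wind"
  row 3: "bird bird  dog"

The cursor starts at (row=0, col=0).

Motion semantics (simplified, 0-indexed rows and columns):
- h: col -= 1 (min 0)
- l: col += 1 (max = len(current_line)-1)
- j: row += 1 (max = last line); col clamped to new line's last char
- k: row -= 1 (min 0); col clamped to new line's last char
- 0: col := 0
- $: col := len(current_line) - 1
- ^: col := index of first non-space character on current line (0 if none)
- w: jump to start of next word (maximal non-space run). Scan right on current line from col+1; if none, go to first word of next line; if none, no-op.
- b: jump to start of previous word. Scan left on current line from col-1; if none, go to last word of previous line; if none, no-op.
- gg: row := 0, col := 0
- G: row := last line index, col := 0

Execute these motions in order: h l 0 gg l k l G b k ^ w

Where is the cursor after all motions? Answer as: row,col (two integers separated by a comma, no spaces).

After 1 (h): row=0 col=0 char='t'
After 2 (l): row=0 col=1 char='w'
After 3 (0): row=0 col=0 char='t'
After 4 (gg): row=0 col=0 char='t'
After 5 (l): row=0 col=1 char='w'
After 6 (k): row=0 col=1 char='w'
After 7 (l): row=0 col=2 char='o'
After 8 (G): row=3 col=0 char='b'
After 9 (b): row=2 col=6 char='w'
After 10 (k): row=1 col=6 char='e'
After 11 (^): row=1 col=3 char='n'
After 12 (w): row=1 col=9 char='t'

Answer: 1,9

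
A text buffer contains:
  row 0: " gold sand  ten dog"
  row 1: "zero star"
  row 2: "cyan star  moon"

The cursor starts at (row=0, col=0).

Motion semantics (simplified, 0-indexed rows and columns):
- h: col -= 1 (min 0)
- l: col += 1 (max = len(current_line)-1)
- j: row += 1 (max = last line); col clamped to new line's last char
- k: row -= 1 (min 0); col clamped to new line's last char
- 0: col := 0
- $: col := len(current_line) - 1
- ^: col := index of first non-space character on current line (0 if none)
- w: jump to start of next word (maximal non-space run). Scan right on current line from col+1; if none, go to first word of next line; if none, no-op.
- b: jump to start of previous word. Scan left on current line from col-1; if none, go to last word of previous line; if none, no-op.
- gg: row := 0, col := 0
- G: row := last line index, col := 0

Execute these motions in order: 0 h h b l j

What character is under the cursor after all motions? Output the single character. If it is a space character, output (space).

After 1 (0): row=0 col=0 char='_'
After 2 (h): row=0 col=0 char='_'
After 3 (h): row=0 col=0 char='_'
After 4 (b): row=0 col=0 char='_'
After 5 (l): row=0 col=1 char='g'
After 6 (j): row=1 col=1 char='e'

Answer: e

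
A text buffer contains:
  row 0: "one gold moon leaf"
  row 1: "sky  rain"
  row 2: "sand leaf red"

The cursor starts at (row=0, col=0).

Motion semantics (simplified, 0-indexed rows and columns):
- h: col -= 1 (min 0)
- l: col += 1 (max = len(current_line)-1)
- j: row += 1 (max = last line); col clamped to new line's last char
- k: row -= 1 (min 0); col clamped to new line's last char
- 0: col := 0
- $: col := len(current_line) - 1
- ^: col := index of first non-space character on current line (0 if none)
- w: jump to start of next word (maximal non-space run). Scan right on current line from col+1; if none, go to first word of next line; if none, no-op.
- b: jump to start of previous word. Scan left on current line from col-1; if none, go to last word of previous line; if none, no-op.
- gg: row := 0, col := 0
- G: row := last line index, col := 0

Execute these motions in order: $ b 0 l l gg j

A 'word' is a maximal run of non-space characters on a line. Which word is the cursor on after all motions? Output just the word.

After 1 ($): row=0 col=17 char='f'
After 2 (b): row=0 col=14 char='l'
After 3 (0): row=0 col=0 char='o'
After 4 (l): row=0 col=1 char='n'
After 5 (l): row=0 col=2 char='e'
After 6 (gg): row=0 col=0 char='o'
After 7 (j): row=1 col=0 char='s'

Answer: sky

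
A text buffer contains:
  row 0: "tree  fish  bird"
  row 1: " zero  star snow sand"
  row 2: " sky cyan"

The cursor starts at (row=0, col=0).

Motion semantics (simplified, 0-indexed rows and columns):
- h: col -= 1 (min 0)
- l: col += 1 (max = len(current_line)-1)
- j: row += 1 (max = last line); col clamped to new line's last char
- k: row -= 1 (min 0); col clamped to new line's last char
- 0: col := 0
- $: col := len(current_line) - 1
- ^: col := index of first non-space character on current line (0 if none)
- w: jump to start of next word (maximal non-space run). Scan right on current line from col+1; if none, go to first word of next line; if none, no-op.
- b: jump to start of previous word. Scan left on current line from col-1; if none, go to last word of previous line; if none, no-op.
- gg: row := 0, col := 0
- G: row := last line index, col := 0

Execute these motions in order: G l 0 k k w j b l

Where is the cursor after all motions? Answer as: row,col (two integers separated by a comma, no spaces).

After 1 (G): row=2 col=0 char='_'
After 2 (l): row=2 col=1 char='s'
After 3 (0): row=2 col=0 char='_'
After 4 (k): row=1 col=0 char='_'
After 5 (k): row=0 col=0 char='t'
After 6 (w): row=0 col=6 char='f'
After 7 (j): row=1 col=6 char='_'
After 8 (b): row=1 col=1 char='z'
After 9 (l): row=1 col=2 char='e'

Answer: 1,2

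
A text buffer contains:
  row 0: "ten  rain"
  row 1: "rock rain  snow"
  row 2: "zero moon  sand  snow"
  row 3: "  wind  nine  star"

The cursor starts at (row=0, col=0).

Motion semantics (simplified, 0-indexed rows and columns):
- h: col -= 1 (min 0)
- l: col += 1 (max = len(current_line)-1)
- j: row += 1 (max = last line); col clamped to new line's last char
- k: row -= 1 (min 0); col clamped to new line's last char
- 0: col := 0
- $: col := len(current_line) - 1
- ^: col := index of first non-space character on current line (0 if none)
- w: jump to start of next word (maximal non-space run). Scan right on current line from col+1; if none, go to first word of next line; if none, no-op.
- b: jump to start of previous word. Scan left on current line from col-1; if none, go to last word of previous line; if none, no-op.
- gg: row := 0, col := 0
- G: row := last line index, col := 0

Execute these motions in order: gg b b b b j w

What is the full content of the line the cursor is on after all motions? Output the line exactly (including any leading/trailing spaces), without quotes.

Answer: rock rain  snow

Derivation:
After 1 (gg): row=0 col=0 char='t'
After 2 (b): row=0 col=0 char='t'
After 3 (b): row=0 col=0 char='t'
After 4 (b): row=0 col=0 char='t'
After 5 (b): row=0 col=0 char='t'
After 6 (j): row=1 col=0 char='r'
After 7 (w): row=1 col=5 char='r'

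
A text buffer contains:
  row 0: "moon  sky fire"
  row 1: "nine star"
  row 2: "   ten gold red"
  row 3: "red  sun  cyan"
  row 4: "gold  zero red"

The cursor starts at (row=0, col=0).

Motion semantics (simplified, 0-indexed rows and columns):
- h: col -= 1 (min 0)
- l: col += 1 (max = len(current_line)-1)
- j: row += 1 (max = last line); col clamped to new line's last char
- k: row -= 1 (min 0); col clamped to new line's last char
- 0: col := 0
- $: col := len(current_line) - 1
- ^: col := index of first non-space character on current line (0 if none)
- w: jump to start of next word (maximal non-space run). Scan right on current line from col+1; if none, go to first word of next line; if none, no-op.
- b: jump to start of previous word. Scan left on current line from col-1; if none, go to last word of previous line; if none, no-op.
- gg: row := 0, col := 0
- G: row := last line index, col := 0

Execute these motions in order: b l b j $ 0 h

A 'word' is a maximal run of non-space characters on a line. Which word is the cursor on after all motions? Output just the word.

Answer: nine

Derivation:
After 1 (b): row=0 col=0 char='m'
After 2 (l): row=0 col=1 char='o'
After 3 (b): row=0 col=0 char='m'
After 4 (j): row=1 col=0 char='n'
After 5 ($): row=1 col=8 char='r'
After 6 (0): row=1 col=0 char='n'
After 7 (h): row=1 col=0 char='n'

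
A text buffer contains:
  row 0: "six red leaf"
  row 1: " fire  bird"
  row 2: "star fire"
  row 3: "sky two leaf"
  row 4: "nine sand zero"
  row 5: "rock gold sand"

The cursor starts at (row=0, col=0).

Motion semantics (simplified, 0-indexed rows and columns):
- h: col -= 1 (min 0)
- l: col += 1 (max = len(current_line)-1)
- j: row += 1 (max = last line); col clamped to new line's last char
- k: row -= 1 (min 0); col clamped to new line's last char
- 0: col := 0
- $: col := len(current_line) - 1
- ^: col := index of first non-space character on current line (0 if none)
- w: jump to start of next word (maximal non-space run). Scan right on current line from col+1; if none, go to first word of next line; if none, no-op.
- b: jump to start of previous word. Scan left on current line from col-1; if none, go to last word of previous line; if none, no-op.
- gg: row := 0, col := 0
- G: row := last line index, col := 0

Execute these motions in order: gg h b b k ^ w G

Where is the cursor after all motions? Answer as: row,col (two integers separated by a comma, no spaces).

Answer: 5,0

Derivation:
After 1 (gg): row=0 col=0 char='s'
After 2 (h): row=0 col=0 char='s'
After 3 (b): row=0 col=0 char='s'
After 4 (b): row=0 col=0 char='s'
After 5 (k): row=0 col=0 char='s'
After 6 (^): row=0 col=0 char='s'
After 7 (w): row=0 col=4 char='r'
After 8 (G): row=5 col=0 char='r'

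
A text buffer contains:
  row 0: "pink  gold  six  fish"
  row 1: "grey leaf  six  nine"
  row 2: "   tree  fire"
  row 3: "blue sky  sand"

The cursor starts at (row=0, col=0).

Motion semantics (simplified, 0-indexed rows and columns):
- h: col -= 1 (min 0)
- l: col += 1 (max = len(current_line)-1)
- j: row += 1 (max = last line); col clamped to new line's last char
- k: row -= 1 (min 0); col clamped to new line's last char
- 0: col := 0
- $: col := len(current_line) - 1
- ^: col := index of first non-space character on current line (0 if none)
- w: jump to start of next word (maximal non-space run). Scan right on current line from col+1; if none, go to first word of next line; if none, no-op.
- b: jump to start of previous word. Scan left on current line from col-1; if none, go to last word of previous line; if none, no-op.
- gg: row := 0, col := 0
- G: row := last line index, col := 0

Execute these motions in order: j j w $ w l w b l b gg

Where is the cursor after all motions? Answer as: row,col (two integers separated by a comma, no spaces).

Answer: 0,0

Derivation:
After 1 (j): row=1 col=0 char='g'
After 2 (j): row=2 col=0 char='_'
After 3 (w): row=2 col=3 char='t'
After 4 ($): row=2 col=12 char='e'
After 5 (w): row=3 col=0 char='b'
After 6 (l): row=3 col=1 char='l'
After 7 (w): row=3 col=5 char='s'
After 8 (b): row=3 col=0 char='b'
After 9 (l): row=3 col=1 char='l'
After 10 (b): row=3 col=0 char='b'
After 11 (gg): row=0 col=0 char='p'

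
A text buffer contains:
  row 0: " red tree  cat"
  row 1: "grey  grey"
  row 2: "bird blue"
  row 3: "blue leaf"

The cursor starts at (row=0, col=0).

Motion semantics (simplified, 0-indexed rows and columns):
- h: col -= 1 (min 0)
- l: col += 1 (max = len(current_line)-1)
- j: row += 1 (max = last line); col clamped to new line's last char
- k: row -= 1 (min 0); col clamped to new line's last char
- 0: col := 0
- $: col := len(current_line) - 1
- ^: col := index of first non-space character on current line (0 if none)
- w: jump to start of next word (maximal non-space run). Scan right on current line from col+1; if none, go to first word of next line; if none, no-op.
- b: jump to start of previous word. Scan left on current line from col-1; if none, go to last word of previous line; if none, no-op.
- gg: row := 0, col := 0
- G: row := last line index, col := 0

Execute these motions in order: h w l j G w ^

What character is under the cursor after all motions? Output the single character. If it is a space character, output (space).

After 1 (h): row=0 col=0 char='_'
After 2 (w): row=0 col=1 char='r'
After 3 (l): row=0 col=2 char='e'
After 4 (j): row=1 col=2 char='e'
After 5 (G): row=3 col=0 char='b'
After 6 (w): row=3 col=5 char='l'
After 7 (^): row=3 col=0 char='b'

Answer: b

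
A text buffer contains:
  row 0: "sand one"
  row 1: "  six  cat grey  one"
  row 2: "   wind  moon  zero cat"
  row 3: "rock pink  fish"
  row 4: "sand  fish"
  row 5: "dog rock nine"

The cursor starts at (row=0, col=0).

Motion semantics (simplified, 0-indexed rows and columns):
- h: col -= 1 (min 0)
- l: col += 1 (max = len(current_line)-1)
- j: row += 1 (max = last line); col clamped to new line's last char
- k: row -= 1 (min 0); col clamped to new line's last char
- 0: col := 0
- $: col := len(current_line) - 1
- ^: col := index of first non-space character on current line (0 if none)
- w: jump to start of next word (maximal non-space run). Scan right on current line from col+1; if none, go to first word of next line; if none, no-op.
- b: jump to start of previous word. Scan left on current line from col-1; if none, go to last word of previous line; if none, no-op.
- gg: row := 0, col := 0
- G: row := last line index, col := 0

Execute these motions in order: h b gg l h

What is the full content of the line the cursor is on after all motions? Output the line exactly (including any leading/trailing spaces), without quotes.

After 1 (h): row=0 col=0 char='s'
After 2 (b): row=0 col=0 char='s'
After 3 (gg): row=0 col=0 char='s'
After 4 (l): row=0 col=1 char='a'
After 5 (h): row=0 col=0 char='s'

Answer: sand one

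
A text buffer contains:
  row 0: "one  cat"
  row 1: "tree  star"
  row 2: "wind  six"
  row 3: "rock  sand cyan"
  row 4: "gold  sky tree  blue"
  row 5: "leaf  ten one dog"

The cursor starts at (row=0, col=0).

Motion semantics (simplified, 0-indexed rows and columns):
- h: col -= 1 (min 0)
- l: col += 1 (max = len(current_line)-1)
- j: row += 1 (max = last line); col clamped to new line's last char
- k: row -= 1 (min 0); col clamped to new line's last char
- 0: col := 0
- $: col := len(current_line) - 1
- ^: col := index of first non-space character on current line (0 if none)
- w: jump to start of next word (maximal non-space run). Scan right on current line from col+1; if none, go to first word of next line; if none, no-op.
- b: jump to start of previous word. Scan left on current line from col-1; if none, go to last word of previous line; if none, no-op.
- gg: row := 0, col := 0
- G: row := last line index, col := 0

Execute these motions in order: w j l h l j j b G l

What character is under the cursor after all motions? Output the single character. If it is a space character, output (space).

After 1 (w): row=0 col=5 char='c'
After 2 (j): row=1 col=5 char='_'
After 3 (l): row=1 col=6 char='s'
After 4 (h): row=1 col=5 char='_'
After 5 (l): row=1 col=6 char='s'
After 6 (j): row=2 col=6 char='s'
After 7 (j): row=3 col=6 char='s'
After 8 (b): row=3 col=0 char='r'
After 9 (G): row=5 col=0 char='l'
After 10 (l): row=5 col=1 char='e'

Answer: e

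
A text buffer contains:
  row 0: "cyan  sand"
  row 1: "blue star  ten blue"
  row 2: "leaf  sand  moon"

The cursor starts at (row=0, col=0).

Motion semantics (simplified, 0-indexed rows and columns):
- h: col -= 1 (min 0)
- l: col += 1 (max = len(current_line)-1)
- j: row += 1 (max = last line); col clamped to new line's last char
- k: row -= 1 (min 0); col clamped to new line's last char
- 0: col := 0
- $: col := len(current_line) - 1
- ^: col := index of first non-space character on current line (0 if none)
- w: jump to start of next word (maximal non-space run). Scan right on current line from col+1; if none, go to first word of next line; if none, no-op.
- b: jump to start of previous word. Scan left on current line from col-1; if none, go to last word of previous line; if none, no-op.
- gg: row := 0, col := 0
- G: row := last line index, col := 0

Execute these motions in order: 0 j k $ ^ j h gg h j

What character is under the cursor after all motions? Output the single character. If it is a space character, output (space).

Answer: b

Derivation:
After 1 (0): row=0 col=0 char='c'
After 2 (j): row=1 col=0 char='b'
After 3 (k): row=0 col=0 char='c'
After 4 ($): row=0 col=9 char='d'
After 5 (^): row=0 col=0 char='c'
After 6 (j): row=1 col=0 char='b'
After 7 (h): row=1 col=0 char='b'
After 8 (gg): row=0 col=0 char='c'
After 9 (h): row=0 col=0 char='c'
After 10 (j): row=1 col=0 char='b'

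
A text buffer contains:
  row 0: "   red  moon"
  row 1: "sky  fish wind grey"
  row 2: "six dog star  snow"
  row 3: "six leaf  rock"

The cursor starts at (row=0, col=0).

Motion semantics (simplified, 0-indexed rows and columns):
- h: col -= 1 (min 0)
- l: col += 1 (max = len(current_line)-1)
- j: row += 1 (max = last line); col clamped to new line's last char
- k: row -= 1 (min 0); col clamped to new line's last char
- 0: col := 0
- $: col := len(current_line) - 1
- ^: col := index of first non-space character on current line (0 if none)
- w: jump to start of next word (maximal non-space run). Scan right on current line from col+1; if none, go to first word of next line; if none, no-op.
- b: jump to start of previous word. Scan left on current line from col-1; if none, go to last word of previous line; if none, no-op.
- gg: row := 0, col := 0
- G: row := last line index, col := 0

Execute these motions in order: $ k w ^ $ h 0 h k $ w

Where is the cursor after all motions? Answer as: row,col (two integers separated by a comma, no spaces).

After 1 ($): row=0 col=11 char='n'
After 2 (k): row=0 col=11 char='n'
After 3 (w): row=1 col=0 char='s'
After 4 (^): row=1 col=0 char='s'
After 5 ($): row=1 col=18 char='y'
After 6 (h): row=1 col=17 char='e'
After 7 (0): row=1 col=0 char='s'
After 8 (h): row=1 col=0 char='s'
After 9 (k): row=0 col=0 char='_'
After 10 ($): row=0 col=11 char='n'
After 11 (w): row=1 col=0 char='s'

Answer: 1,0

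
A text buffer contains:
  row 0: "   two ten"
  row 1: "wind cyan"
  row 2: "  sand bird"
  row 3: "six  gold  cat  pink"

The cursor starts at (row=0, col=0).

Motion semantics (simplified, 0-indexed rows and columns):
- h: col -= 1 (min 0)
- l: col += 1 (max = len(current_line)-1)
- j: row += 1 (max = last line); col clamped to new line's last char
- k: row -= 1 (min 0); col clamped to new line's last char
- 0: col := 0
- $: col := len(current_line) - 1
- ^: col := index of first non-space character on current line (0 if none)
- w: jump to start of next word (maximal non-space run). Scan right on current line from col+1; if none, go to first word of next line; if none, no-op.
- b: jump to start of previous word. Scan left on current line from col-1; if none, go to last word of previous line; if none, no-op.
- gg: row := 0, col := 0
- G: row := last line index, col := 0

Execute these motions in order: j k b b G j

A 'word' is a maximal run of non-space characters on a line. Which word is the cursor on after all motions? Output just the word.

Answer: six

Derivation:
After 1 (j): row=1 col=0 char='w'
After 2 (k): row=0 col=0 char='_'
After 3 (b): row=0 col=0 char='_'
After 4 (b): row=0 col=0 char='_'
After 5 (G): row=3 col=0 char='s'
After 6 (j): row=3 col=0 char='s'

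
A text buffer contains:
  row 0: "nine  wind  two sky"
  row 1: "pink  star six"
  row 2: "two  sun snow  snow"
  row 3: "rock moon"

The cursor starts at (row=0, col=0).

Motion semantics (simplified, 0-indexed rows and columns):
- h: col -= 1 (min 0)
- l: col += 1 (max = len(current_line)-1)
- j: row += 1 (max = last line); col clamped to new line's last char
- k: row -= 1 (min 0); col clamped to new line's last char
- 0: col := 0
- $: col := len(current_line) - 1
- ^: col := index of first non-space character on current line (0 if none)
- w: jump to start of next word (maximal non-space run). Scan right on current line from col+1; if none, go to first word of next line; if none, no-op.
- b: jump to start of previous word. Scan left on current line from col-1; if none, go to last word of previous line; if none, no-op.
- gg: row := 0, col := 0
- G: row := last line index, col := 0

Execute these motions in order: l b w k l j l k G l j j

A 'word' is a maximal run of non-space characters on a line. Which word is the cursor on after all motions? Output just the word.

After 1 (l): row=0 col=1 char='i'
After 2 (b): row=0 col=0 char='n'
After 3 (w): row=0 col=6 char='w'
After 4 (k): row=0 col=6 char='w'
After 5 (l): row=0 col=7 char='i'
After 6 (j): row=1 col=7 char='t'
After 7 (l): row=1 col=8 char='a'
After 8 (k): row=0 col=8 char='n'
After 9 (G): row=3 col=0 char='r'
After 10 (l): row=3 col=1 char='o'
After 11 (j): row=3 col=1 char='o'
After 12 (j): row=3 col=1 char='o'

Answer: rock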